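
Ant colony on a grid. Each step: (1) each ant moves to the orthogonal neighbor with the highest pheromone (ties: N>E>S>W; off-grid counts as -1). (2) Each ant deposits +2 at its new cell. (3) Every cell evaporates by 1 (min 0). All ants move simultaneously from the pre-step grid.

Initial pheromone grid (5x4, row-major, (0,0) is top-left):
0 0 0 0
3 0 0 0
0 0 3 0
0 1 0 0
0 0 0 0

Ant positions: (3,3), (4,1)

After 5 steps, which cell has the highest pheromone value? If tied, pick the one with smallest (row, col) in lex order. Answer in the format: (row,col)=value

Answer: (2,2)=6

Derivation:
Step 1: ant0:(3,3)->N->(2,3) | ant1:(4,1)->N->(3,1)
  grid max=2 at (1,0)
Step 2: ant0:(2,3)->W->(2,2) | ant1:(3,1)->N->(2,1)
  grid max=3 at (2,2)
Step 3: ant0:(2,2)->W->(2,1) | ant1:(2,1)->E->(2,2)
  grid max=4 at (2,2)
Step 4: ant0:(2,1)->E->(2,2) | ant1:(2,2)->W->(2,1)
  grid max=5 at (2,2)
Step 5: ant0:(2,2)->W->(2,1) | ant1:(2,1)->E->(2,2)
  grid max=6 at (2,2)
Final grid:
  0 0 0 0
  0 0 0 0
  0 4 6 0
  0 0 0 0
  0 0 0 0
Max pheromone 6 at (2,2)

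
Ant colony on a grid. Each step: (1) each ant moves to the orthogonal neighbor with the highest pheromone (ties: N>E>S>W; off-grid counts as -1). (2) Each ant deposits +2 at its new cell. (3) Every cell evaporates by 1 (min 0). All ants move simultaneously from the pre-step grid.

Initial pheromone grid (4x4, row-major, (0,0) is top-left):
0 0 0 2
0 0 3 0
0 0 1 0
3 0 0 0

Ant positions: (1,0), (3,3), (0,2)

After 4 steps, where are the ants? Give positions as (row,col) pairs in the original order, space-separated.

Step 1: ant0:(1,0)->N->(0,0) | ant1:(3,3)->N->(2,3) | ant2:(0,2)->S->(1,2)
  grid max=4 at (1,2)
Step 2: ant0:(0,0)->E->(0,1) | ant1:(2,3)->N->(1,3) | ant2:(1,2)->N->(0,2)
  grid max=3 at (1,2)
Step 3: ant0:(0,1)->E->(0,2) | ant1:(1,3)->W->(1,2) | ant2:(0,2)->S->(1,2)
  grid max=6 at (1,2)
Step 4: ant0:(0,2)->S->(1,2) | ant1:(1,2)->N->(0,2) | ant2:(1,2)->N->(0,2)
  grid max=7 at (1,2)

(1,2) (0,2) (0,2)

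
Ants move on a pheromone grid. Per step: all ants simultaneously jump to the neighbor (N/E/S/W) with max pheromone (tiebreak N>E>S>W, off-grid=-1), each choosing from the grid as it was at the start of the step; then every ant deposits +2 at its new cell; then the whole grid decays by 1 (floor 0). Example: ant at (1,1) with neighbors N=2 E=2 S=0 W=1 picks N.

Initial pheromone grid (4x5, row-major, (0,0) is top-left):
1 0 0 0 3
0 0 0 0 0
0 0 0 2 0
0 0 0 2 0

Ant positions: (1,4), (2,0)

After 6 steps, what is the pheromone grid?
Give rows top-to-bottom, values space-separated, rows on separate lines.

After step 1: ants at (0,4),(1,0)
  0 0 0 0 4
  1 0 0 0 0
  0 0 0 1 0
  0 0 0 1 0
After step 2: ants at (1,4),(0,0)
  1 0 0 0 3
  0 0 0 0 1
  0 0 0 0 0
  0 0 0 0 0
After step 3: ants at (0,4),(0,1)
  0 1 0 0 4
  0 0 0 0 0
  0 0 0 0 0
  0 0 0 0 0
After step 4: ants at (1,4),(0,2)
  0 0 1 0 3
  0 0 0 0 1
  0 0 0 0 0
  0 0 0 0 0
After step 5: ants at (0,4),(0,3)
  0 0 0 1 4
  0 0 0 0 0
  0 0 0 0 0
  0 0 0 0 0
After step 6: ants at (0,3),(0,4)
  0 0 0 2 5
  0 0 0 0 0
  0 0 0 0 0
  0 0 0 0 0

0 0 0 2 5
0 0 0 0 0
0 0 0 0 0
0 0 0 0 0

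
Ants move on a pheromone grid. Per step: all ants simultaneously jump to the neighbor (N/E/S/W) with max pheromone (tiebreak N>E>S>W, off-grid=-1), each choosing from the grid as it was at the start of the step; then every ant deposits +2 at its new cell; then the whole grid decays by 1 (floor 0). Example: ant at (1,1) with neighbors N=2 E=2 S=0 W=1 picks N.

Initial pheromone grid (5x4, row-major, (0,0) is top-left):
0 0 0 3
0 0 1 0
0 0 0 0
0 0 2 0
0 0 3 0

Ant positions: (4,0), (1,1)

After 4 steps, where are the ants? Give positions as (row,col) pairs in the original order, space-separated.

Step 1: ant0:(4,0)->N->(3,0) | ant1:(1,1)->E->(1,2)
  grid max=2 at (0,3)
Step 2: ant0:(3,0)->N->(2,0) | ant1:(1,2)->N->(0,2)
  grid max=1 at (0,2)
Step 3: ant0:(2,0)->N->(1,0) | ant1:(0,2)->E->(0,3)
  grid max=2 at (0,3)
Step 4: ant0:(1,0)->N->(0,0) | ant1:(0,3)->S->(1,3)
  grid max=1 at (0,0)

(0,0) (1,3)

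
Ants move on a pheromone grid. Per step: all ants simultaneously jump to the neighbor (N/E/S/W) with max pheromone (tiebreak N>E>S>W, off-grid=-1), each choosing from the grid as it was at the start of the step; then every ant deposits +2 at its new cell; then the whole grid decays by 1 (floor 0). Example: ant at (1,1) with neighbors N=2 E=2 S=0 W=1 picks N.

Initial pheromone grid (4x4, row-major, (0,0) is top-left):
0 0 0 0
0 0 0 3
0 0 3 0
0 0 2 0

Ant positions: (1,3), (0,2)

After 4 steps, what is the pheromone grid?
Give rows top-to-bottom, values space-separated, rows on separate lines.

After step 1: ants at (0,3),(0,3)
  0 0 0 3
  0 0 0 2
  0 0 2 0
  0 0 1 0
After step 2: ants at (1,3),(1,3)
  0 0 0 2
  0 0 0 5
  0 0 1 0
  0 0 0 0
After step 3: ants at (0,3),(0,3)
  0 0 0 5
  0 0 0 4
  0 0 0 0
  0 0 0 0
After step 4: ants at (1,3),(1,3)
  0 0 0 4
  0 0 0 7
  0 0 0 0
  0 0 0 0

0 0 0 4
0 0 0 7
0 0 0 0
0 0 0 0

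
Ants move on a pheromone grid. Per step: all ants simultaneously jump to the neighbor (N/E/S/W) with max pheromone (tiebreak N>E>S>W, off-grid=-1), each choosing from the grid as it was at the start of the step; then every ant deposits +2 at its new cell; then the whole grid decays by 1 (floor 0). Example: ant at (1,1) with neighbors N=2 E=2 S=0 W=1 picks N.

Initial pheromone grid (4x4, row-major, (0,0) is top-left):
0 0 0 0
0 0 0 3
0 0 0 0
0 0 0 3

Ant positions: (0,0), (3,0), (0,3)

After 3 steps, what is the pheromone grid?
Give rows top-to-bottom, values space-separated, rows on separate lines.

After step 1: ants at (0,1),(2,0),(1,3)
  0 1 0 0
  0 0 0 4
  1 0 0 0
  0 0 0 2
After step 2: ants at (0,2),(1,0),(0,3)
  0 0 1 1
  1 0 0 3
  0 0 0 0
  0 0 0 1
After step 3: ants at (0,3),(0,0),(1,3)
  1 0 0 2
  0 0 0 4
  0 0 0 0
  0 0 0 0

1 0 0 2
0 0 0 4
0 0 0 0
0 0 0 0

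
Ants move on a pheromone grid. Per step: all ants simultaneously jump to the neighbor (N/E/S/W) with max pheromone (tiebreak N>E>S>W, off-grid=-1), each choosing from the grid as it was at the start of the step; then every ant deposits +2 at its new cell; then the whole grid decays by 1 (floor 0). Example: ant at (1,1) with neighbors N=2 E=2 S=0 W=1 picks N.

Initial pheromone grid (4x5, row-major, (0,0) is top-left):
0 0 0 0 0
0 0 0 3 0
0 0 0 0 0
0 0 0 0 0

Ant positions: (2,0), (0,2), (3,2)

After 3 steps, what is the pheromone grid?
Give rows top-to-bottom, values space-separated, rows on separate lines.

After step 1: ants at (1,0),(0,3),(2,2)
  0 0 0 1 0
  1 0 0 2 0
  0 0 1 0 0
  0 0 0 0 0
After step 2: ants at (0,0),(1,3),(1,2)
  1 0 0 0 0
  0 0 1 3 0
  0 0 0 0 0
  0 0 0 0 0
After step 3: ants at (0,1),(1,2),(1,3)
  0 1 0 0 0
  0 0 2 4 0
  0 0 0 0 0
  0 0 0 0 0

0 1 0 0 0
0 0 2 4 0
0 0 0 0 0
0 0 0 0 0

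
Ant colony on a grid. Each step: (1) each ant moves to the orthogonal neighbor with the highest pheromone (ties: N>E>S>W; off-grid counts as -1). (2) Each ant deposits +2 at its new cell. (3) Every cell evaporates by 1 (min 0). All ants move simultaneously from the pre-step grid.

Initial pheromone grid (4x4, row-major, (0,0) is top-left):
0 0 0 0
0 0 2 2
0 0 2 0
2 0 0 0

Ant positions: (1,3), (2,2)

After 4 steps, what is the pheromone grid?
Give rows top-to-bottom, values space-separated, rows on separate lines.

After step 1: ants at (1,2),(1,2)
  0 0 0 0
  0 0 5 1
  0 0 1 0
  1 0 0 0
After step 2: ants at (1,3),(1,3)
  0 0 0 0
  0 0 4 4
  0 0 0 0
  0 0 0 0
After step 3: ants at (1,2),(1,2)
  0 0 0 0
  0 0 7 3
  0 0 0 0
  0 0 0 0
After step 4: ants at (1,3),(1,3)
  0 0 0 0
  0 0 6 6
  0 0 0 0
  0 0 0 0

0 0 0 0
0 0 6 6
0 0 0 0
0 0 0 0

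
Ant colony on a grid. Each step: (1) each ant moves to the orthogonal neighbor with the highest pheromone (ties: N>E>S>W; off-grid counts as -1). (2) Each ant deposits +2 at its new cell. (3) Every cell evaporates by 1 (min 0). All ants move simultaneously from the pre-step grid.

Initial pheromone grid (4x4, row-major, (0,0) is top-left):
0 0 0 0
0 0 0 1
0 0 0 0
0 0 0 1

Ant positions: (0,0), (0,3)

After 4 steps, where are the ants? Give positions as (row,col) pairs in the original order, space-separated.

Step 1: ant0:(0,0)->E->(0,1) | ant1:(0,3)->S->(1,3)
  grid max=2 at (1,3)
Step 2: ant0:(0,1)->E->(0,2) | ant1:(1,3)->N->(0,3)
  grid max=1 at (0,2)
Step 3: ant0:(0,2)->E->(0,3) | ant1:(0,3)->S->(1,3)
  grid max=2 at (0,3)
Step 4: ant0:(0,3)->S->(1,3) | ant1:(1,3)->N->(0,3)
  grid max=3 at (0,3)

(1,3) (0,3)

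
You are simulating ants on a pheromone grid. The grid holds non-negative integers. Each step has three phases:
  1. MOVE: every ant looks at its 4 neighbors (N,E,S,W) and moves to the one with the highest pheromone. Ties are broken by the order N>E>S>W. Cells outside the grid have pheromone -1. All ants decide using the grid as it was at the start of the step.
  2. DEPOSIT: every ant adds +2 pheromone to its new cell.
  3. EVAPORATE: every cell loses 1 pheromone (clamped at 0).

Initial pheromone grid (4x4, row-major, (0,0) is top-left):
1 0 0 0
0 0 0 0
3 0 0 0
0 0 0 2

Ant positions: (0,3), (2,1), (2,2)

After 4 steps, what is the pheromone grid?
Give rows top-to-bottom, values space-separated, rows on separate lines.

After step 1: ants at (1,3),(2,0),(1,2)
  0 0 0 0
  0 0 1 1
  4 0 0 0
  0 0 0 1
After step 2: ants at (1,2),(1,0),(1,3)
  0 0 0 0
  1 0 2 2
  3 0 0 0
  0 0 0 0
After step 3: ants at (1,3),(2,0),(1,2)
  0 0 0 0
  0 0 3 3
  4 0 0 0
  0 0 0 0
After step 4: ants at (1,2),(1,0),(1,3)
  0 0 0 0
  1 0 4 4
  3 0 0 0
  0 0 0 0

0 0 0 0
1 0 4 4
3 0 0 0
0 0 0 0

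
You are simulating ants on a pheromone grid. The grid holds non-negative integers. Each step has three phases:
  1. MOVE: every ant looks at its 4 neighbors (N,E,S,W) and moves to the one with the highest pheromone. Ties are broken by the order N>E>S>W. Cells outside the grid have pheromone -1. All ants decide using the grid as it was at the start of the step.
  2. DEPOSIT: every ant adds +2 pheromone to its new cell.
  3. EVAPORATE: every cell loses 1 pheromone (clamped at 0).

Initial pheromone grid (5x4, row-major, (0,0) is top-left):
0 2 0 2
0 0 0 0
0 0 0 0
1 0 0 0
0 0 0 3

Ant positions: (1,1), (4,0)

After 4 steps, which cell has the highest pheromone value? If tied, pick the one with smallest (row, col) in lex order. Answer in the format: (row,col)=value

Step 1: ant0:(1,1)->N->(0,1) | ant1:(4,0)->N->(3,0)
  grid max=3 at (0,1)
Step 2: ant0:(0,1)->E->(0,2) | ant1:(3,0)->N->(2,0)
  grid max=2 at (0,1)
Step 3: ant0:(0,2)->W->(0,1) | ant1:(2,0)->S->(3,0)
  grid max=3 at (0,1)
Step 4: ant0:(0,1)->E->(0,2) | ant1:(3,0)->N->(2,0)
  grid max=2 at (0,1)
Final grid:
  0 2 1 0
  0 0 0 0
  1 0 0 0
  1 0 0 0
  0 0 0 0
Max pheromone 2 at (0,1)

Answer: (0,1)=2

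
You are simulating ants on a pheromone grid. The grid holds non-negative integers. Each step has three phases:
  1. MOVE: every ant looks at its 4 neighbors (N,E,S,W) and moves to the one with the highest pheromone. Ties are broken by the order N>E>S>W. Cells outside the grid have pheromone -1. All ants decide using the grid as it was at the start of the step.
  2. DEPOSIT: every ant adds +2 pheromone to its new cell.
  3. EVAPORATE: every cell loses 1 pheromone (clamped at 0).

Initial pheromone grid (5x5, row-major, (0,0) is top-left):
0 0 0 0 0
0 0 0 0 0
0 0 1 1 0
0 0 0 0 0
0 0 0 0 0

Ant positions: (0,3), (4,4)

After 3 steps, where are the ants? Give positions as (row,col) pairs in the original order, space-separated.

Step 1: ant0:(0,3)->E->(0,4) | ant1:(4,4)->N->(3,4)
  grid max=1 at (0,4)
Step 2: ant0:(0,4)->S->(1,4) | ant1:(3,4)->N->(2,4)
  grid max=1 at (1,4)
Step 3: ant0:(1,4)->S->(2,4) | ant1:(2,4)->N->(1,4)
  grid max=2 at (1,4)

(2,4) (1,4)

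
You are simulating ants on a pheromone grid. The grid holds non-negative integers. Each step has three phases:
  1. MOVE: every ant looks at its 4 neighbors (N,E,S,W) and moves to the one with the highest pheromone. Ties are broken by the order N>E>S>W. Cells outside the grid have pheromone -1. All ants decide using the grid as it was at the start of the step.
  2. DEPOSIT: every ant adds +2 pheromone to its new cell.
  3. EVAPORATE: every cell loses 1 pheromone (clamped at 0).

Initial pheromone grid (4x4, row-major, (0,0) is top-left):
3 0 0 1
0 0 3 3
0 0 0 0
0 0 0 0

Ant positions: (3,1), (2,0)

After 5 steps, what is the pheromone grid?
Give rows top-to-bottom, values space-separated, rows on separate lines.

After step 1: ants at (2,1),(1,0)
  2 0 0 0
  1 0 2 2
  0 1 0 0
  0 0 0 0
After step 2: ants at (1,1),(0,0)
  3 0 0 0
  0 1 1 1
  0 0 0 0
  0 0 0 0
After step 3: ants at (1,2),(0,1)
  2 1 0 0
  0 0 2 0
  0 0 0 0
  0 0 0 0
After step 4: ants at (0,2),(0,0)
  3 0 1 0
  0 0 1 0
  0 0 0 0
  0 0 0 0
After step 5: ants at (1,2),(0,1)
  2 1 0 0
  0 0 2 0
  0 0 0 0
  0 0 0 0

2 1 0 0
0 0 2 0
0 0 0 0
0 0 0 0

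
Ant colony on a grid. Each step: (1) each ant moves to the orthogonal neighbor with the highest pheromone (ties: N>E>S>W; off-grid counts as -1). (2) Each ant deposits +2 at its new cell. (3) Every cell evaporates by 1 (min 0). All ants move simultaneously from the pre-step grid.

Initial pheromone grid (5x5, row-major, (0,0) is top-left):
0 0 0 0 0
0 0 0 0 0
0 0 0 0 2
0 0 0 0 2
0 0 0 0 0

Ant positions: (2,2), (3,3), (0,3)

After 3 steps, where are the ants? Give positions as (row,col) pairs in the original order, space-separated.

Step 1: ant0:(2,2)->N->(1,2) | ant1:(3,3)->E->(3,4) | ant2:(0,3)->E->(0,4)
  grid max=3 at (3,4)
Step 2: ant0:(1,2)->N->(0,2) | ant1:(3,4)->N->(2,4) | ant2:(0,4)->S->(1,4)
  grid max=2 at (2,4)
Step 3: ant0:(0,2)->E->(0,3) | ant1:(2,4)->S->(3,4) | ant2:(1,4)->S->(2,4)
  grid max=3 at (2,4)

(0,3) (3,4) (2,4)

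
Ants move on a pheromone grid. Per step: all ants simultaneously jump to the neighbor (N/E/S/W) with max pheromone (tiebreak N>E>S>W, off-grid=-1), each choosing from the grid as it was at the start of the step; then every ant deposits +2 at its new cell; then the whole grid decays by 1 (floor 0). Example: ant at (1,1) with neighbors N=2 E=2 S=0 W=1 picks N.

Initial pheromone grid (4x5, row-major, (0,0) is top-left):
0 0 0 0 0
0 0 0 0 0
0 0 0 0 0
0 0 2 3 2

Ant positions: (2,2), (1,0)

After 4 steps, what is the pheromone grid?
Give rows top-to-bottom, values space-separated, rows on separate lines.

After step 1: ants at (3,2),(0,0)
  1 0 0 0 0
  0 0 0 0 0
  0 0 0 0 0
  0 0 3 2 1
After step 2: ants at (3,3),(0,1)
  0 1 0 0 0
  0 0 0 0 0
  0 0 0 0 0
  0 0 2 3 0
After step 3: ants at (3,2),(0,2)
  0 0 1 0 0
  0 0 0 0 0
  0 0 0 0 0
  0 0 3 2 0
After step 4: ants at (3,3),(0,3)
  0 0 0 1 0
  0 0 0 0 0
  0 0 0 0 0
  0 0 2 3 0

0 0 0 1 0
0 0 0 0 0
0 0 0 0 0
0 0 2 3 0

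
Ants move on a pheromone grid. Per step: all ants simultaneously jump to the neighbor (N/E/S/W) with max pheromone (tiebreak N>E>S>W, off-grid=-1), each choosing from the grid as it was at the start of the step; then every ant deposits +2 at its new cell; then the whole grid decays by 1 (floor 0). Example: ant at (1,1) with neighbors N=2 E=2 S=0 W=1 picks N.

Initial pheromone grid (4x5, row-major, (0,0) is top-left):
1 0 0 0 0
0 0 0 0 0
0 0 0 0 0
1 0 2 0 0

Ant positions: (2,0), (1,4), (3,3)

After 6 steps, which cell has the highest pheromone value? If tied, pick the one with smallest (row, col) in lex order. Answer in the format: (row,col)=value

Answer: (3,2)=2

Derivation:
Step 1: ant0:(2,0)->S->(3,0) | ant1:(1,4)->N->(0,4) | ant2:(3,3)->W->(3,2)
  grid max=3 at (3,2)
Step 2: ant0:(3,0)->N->(2,0) | ant1:(0,4)->S->(1,4) | ant2:(3,2)->N->(2,2)
  grid max=2 at (3,2)
Step 3: ant0:(2,0)->S->(3,0) | ant1:(1,4)->N->(0,4) | ant2:(2,2)->S->(3,2)
  grid max=3 at (3,2)
Step 4: ant0:(3,0)->N->(2,0) | ant1:(0,4)->S->(1,4) | ant2:(3,2)->N->(2,2)
  grid max=2 at (3,2)
Step 5: ant0:(2,0)->S->(3,0) | ant1:(1,4)->N->(0,4) | ant2:(2,2)->S->(3,2)
  grid max=3 at (3,2)
Step 6: ant0:(3,0)->N->(2,0) | ant1:(0,4)->S->(1,4) | ant2:(3,2)->N->(2,2)
  grid max=2 at (3,2)
Final grid:
  0 0 0 0 0
  0 0 0 0 1
  1 0 1 0 0
  1 0 2 0 0
Max pheromone 2 at (3,2)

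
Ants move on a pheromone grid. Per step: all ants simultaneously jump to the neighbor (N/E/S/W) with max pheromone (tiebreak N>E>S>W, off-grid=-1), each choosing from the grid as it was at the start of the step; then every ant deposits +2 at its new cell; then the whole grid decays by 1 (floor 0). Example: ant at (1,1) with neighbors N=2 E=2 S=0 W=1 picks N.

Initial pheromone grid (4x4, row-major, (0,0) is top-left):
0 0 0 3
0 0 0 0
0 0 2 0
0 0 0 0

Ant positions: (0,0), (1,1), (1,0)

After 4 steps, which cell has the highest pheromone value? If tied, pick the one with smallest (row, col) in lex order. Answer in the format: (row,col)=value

Step 1: ant0:(0,0)->E->(0,1) | ant1:(1,1)->N->(0,1) | ant2:(1,0)->N->(0,0)
  grid max=3 at (0,1)
Step 2: ant0:(0,1)->W->(0,0) | ant1:(0,1)->W->(0,0) | ant2:(0,0)->E->(0,1)
  grid max=4 at (0,0)
Step 3: ant0:(0,0)->E->(0,1) | ant1:(0,0)->E->(0,1) | ant2:(0,1)->W->(0,0)
  grid max=7 at (0,1)
Step 4: ant0:(0,1)->W->(0,0) | ant1:(0,1)->W->(0,0) | ant2:(0,0)->E->(0,1)
  grid max=8 at (0,0)
Final grid:
  8 8 0 0
  0 0 0 0
  0 0 0 0
  0 0 0 0
Max pheromone 8 at (0,0)

Answer: (0,0)=8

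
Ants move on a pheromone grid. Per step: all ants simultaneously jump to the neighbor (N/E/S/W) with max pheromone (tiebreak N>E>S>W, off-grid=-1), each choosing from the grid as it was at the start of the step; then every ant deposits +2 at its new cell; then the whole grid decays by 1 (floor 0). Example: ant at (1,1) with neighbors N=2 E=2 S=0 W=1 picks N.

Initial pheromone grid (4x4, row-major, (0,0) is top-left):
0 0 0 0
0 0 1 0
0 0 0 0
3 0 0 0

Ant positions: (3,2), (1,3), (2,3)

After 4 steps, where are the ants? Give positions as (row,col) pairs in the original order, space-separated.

Step 1: ant0:(3,2)->N->(2,2) | ant1:(1,3)->W->(1,2) | ant2:(2,3)->N->(1,3)
  grid max=2 at (1,2)
Step 2: ant0:(2,2)->N->(1,2) | ant1:(1,2)->E->(1,3) | ant2:(1,3)->W->(1,2)
  grid max=5 at (1,2)
Step 3: ant0:(1,2)->E->(1,3) | ant1:(1,3)->W->(1,2) | ant2:(1,2)->E->(1,3)
  grid max=6 at (1,2)
Step 4: ant0:(1,3)->W->(1,2) | ant1:(1,2)->E->(1,3) | ant2:(1,3)->W->(1,2)
  grid max=9 at (1,2)

(1,2) (1,3) (1,2)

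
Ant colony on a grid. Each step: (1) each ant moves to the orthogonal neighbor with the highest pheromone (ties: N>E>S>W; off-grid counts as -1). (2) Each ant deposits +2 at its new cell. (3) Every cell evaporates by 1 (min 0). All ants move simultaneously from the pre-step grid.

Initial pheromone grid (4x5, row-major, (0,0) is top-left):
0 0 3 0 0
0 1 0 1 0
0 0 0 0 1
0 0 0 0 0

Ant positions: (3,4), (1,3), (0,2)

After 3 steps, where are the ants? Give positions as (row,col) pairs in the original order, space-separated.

Step 1: ant0:(3,4)->N->(2,4) | ant1:(1,3)->N->(0,3) | ant2:(0,2)->E->(0,3)
  grid max=3 at (0,3)
Step 2: ant0:(2,4)->N->(1,4) | ant1:(0,3)->W->(0,2) | ant2:(0,3)->W->(0,2)
  grid max=5 at (0,2)
Step 3: ant0:(1,4)->S->(2,4) | ant1:(0,2)->E->(0,3) | ant2:(0,2)->E->(0,3)
  grid max=5 at (0,3)

(2,4) (0,3) (0,3)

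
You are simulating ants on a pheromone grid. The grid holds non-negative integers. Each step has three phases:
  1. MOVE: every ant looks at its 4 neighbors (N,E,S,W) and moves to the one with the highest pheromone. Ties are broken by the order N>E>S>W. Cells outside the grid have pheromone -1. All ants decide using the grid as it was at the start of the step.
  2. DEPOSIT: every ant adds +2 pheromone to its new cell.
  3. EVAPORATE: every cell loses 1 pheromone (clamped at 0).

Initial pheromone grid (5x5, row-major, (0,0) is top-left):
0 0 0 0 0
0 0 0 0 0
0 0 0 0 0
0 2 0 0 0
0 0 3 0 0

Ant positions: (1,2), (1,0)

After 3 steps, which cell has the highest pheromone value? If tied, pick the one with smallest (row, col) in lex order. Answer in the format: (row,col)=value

Step 1: ant0:(1,2)->N->(0,2) | ant1:(1,0)->N->(0,0)
  grid max=2 at (4,2)
Step 2: ant0:(0,2)->E->(0,3) | ant1:(0,0)->E->(0,1)
  grid max=1 at (0,1)
Step 3: ant0:(0,3)->E->(0,4) | ant1:(0,1)->E->(0,2)
  grid max=1 at (0,2)
Final grid:
  0 0 1 0 1
  0 0 0 0 0
  0 0 0 0 0
  0 0 0 0 0
  0 0 0 0 0
Max pheromone 1 at (0,2)

Answer: (0,2)=1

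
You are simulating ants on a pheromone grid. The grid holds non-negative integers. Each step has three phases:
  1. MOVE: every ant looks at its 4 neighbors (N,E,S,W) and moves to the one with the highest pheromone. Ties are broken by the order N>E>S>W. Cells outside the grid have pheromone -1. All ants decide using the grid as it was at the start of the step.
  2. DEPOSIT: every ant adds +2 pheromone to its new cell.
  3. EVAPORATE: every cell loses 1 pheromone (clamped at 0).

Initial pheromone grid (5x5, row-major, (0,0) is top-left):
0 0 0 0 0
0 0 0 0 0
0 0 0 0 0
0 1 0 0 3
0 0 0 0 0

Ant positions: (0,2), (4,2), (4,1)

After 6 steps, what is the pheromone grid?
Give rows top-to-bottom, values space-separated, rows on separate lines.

After step 1: ants at (0,3),(3,2),(3,1)
  0 0 0 1 0
  0 0 0 0 0
  0 0 0 0 0
  0 2 1 0 2
  0 0 0 0 0
After step 2: ants at (0,4),(3,1),(3,2)
  0 0 0 0 1
  0 0 0 0 0
  0 0 0 0 0
  0 3 2 0 1
  0 0 0 0 0
After step 3: ants at (1,4),(3,2),(3,1)
  0 0 0 0 0
  0 0 0 0 1
  0 0 0 0 0
  0 4 3 0 0
  0 0 0 0 0
After step 4: ants at (0,4),(3,1),(3,2)
  0 0 0 0 1
  0 0 0 0 0
  0 0 0 0 0
  0 5 4 0 0
  0 0 0 0 0
After step 5: ants at (1,4),(3,2),(3,1)
  0 0 0 0 0
  0 0 0 0 1
  0 0 0 0 0
  0 6 5 0 0
  0 0 0 0 0
After step 6: ants at (0,4),(3,1),(3,2)
  0 0 0 0 1
  0 0 0 0 0
  0 0 0 0 0
  0 7 6 0 0
  0 0 0 0 0

0 0 0 0 1
0 0 0 0 0
0 0 0 0 0
0 7 6 0 0
0 0 0 0 0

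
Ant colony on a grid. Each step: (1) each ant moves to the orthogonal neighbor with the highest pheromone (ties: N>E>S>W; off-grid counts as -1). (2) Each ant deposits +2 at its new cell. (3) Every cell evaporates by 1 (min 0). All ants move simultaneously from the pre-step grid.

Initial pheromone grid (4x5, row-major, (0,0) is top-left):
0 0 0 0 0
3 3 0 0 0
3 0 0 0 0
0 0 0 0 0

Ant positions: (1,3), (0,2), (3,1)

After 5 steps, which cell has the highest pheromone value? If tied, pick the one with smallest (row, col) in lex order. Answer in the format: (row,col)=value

Step 1: ant0:(1,3)->N->(0,3) | ant1:(0,2)->E->(0,3) | ant2:(3,1)->N->(2,1)
  grid max=3 at (0,3)
Step 2: ant0:(0,3)->E->(0,4) | ant1:(0,3)->E->(0,4) | ant2:(2,1)->N->(1,1)
  grid max=3 at (0,4)
Step 3: ant0:(0,4)->W->(0,3) | ant1:(0,4)->W->(0,3) | ant2:(1,1)->W->(1,0)
  grid max=5 at (0,3)
Step 4: ant0:(0,3)->E->(0,4) | ant1:(0,3)->E->(0,4) | ant2:(1,0)->E->(1,1)
  grid max=5 at (0,4)
Step 5: ant0:(0,4)->W->(0,3) | ant1:(0,4)->W->(0,3) | ant2:(1,1)->W->(1,0)
  grid max=7 at (0,3)
Final grid:
  0 0 0 7 4
  2 2 0 0 0
  0 0 0 0 0
  0 0 0 0 0
Max pheromone 7 at (0,3)

Answer: (0,3)=7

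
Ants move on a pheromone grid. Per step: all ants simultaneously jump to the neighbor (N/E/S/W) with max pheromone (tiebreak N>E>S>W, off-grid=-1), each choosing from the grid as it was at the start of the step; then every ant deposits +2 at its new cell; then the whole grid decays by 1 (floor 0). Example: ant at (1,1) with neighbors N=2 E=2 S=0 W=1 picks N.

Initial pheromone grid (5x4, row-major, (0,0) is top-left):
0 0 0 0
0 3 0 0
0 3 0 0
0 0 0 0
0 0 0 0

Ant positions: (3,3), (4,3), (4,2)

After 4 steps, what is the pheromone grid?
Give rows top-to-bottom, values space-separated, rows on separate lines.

After step 1: ants at (2,3),(3,3),(3,2)
  0 0 0 0
  0 2 0 0
  0 2 0 1
  0 0 1 1
  0 0 0 0
After step 2: ants at (3,3),(2,3),(3,3)
  0 0 0 0
  0 1 0 0
  0 1 0 2
  0 0 0 4
  0 0 0 0
After step 3: ants at (2,3),(3,3),(2,3)
  0 0 0 0
  0 0 0 0
  0 0 0 5
  0 0 0 5
  0 0 0 0
After step 4: ants at (3,3),(2,3),(3,3)
  0 0 0 0
  0 0 0 0
  0 0 0 6
  0 0 0 8
  0 0 0 0

0 0 0 0
0 0 0 0
0 0 0 6
0 0 0 8
0 0 0 0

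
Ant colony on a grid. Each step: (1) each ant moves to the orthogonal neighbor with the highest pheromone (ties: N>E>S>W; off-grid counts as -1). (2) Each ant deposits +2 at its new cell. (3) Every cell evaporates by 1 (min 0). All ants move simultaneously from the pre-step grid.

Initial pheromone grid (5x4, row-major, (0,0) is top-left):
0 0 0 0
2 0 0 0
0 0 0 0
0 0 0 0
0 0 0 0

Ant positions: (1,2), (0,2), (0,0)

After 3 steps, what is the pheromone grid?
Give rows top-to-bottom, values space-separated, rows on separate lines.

After step 1: ants at (0,2),(0,3),(1,0)
  0 0 1 1
  3 0 0 0
  0 0 0 0
  0 0 0 0
  0 0 0 0
After step 2: ants at (0,3),(0,2),(0,0)
  1 0 2 2
  2 0 0 0
  0 0 0 0
  0 0 0 0
  0 0 0 0
After step 3: ants at (0,2),(0,3),(1,0)
  0 0 3 3
  3 0 0 0
  0 0 0 0
  0 0 0 0
  0 0 0 0

0 0 3 3
3 0 0 0
0 0 0 0
0 0 0 0
0 0 0 0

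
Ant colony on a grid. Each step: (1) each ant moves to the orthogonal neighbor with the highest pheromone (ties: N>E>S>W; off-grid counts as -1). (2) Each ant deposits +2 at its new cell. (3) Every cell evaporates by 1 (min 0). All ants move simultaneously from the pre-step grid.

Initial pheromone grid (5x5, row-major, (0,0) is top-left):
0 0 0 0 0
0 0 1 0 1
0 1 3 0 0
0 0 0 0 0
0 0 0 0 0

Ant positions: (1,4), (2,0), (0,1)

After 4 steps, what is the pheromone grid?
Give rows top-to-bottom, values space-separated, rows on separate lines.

After step 1: ants at (0,4),(2,1),(0,2)
  0 0 1 0 1
  0 0 0 0 0
  0 2 2 0 0
  0 0 0 0 0
  0 0 0 0 0
After step 2: ants at (1,4),(2,2),(0,3)
  0 0 0 1 0
  0 0 0 0 1
  0 1 3 0 0
  0 0 0 0 0
  0 0 0 0 0
After step 3: ants at (0,4),(2,1),(0,4)
  0 0 0 0 3
  0 0 0 0 0
  0 2 2 0 0
  0 0 0 0 0
  0 0 0 0 0
After step 4: ants at (1,4),(2,2),(1,4)
  0 0 0 0 2
  0 0 0 0 3
  0 1 3 0 0
  0 0 0 0 0
  0 0 0 0 0

0 0 0 0 2
0 0 0 0 3
0 1 3 0 0
0 0 0 0 0
0 0 0 0 0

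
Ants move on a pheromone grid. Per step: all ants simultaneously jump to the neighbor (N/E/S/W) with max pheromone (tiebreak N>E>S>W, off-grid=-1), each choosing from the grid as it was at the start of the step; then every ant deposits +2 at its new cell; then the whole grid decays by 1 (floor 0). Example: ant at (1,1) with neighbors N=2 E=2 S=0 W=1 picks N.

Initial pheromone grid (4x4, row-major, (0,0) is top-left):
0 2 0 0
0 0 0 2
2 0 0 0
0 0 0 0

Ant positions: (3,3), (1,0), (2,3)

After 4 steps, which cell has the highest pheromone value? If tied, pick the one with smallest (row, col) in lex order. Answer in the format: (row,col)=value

Answer: (1,3)=6

Derivation:
Step 1: ant0:(3,3)->N->(2,3) | ant1:(1,0)->S->(2,0) | ant2:(2,3)->N->(1,3)
  grid max=3 at (1,3)
Step 2: ant0:(2,3)->N->(1,3) | ant1:(2,0)->N->(1,0) | ant2:(1,3)->S->(2,3)
  grid max=4 at (1,3)
Step 3: ant0:(1,3)->S->(2,3) | ant1:(1,0)->S->(2,0) | ant2:(2,3)->N->(1,3)
  grid max=5 at (1,3)
Step 4: ant0:(2,3)->N->(1,3) | ant1:(2,0)->N->(1,0) | ant2:(1,3)->S->(2,3)
  grid max=6 at (1,3)
Final grid:
  0 0 0 0
  1 0 0 6
  2 0 0 4
  0 0 0 0
Max pheromone 6 at (1,3)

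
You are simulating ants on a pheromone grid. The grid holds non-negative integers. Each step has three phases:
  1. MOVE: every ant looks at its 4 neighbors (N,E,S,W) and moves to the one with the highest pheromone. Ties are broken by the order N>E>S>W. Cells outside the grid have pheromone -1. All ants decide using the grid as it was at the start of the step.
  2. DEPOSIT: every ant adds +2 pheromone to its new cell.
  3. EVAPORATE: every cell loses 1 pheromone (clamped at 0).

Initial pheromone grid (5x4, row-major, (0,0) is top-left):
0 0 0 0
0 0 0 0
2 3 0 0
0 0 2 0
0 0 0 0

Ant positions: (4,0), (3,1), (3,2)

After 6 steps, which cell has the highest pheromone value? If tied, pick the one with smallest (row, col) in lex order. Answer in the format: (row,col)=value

Answer: (2,1)=13

Derivation:
Step 1: ant0:(4,0)->N->(3,0) | ant1:(3,1)->N->(2,1) | ant2:(3,2)->N->(2,2)
  grid max=4 at (2,1)
Step 2: ant0:(3,0)->N->(2,0) | ant1:(2,1)->E->(2,2) | ant2:(2,2)->W->(2,1)
  grid max=5 at (2,1)
Step 3: ant0:(2,0)->E->(2,1) | ant1:(2,2)->W->(2,1) | ant2:(2,1)->E->(2,2)
  grid max=8 at (2,1)
Step 4: ant0:(2,1)->E->(2,2) | ant1:(2,1)->E->(2,2) | ant2:(2,2)->W->(2,1)
  grid max=9 at (2,1)
Step 5: ant0:(2,2)->W->(2,1) | ant1:(2,2)->W->(2,1) | ant2:(2,1)->E->(2,2)
  grid max=12 at (2,1)
Step 6: ant0:(2,1)->E->(2,2) | ant1:(2,1)->E->(2,2) | ant2:(2,2)->W->(2,1)
  grid max=13 at (2,1)
Final grid:
  0 0 0 0
  0 0 0 0
  0 13 10 0
  0 0 0 0
  0 0 0 0
Max pheromone 13 at (2,1)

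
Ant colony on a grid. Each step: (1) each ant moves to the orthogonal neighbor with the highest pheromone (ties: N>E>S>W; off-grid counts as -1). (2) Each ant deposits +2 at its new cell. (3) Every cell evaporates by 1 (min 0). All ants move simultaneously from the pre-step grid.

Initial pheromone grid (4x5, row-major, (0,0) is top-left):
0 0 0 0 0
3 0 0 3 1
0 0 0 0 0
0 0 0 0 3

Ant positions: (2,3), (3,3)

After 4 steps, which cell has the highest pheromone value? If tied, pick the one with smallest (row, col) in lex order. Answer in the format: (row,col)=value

Answer: (1,3)=3

Derivation:
Step 1: ant0:(2,3)->N->(1,3) | ant1:(3,3)->E->(3,4)
  grid max=4 at (1,3)
Step 2: ant0:(1,3)->N->(0,3) | ant1:(3,4)->N->(2,4)
  grid max=3 at (1,3)
Step 3: ant0:(0,3)->S->(1,3) | ant1:(2,4)->S->(3,4)
  grid max=4 at (1,3)
Step 4: ant0:(1,3)->N->(0,3) | ant1:(3,4)->N->(2,4)
  grid max=3 at (1,3)
Final grid:
  0 0 0 1 0
  0 0 0 3 0
  0 0 0 0 1
  0 0 0 0 3
Max pheromone 3 at (1,3)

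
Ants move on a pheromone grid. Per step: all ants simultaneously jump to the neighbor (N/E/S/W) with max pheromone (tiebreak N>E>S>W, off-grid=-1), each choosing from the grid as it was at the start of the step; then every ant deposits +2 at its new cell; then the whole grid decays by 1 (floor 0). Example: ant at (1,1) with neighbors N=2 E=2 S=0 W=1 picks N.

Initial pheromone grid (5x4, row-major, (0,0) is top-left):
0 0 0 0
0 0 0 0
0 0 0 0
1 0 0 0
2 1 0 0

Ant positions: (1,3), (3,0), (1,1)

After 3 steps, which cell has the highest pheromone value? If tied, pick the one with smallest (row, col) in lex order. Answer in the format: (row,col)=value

Step 1: ant0:(1,3)->N->(0,3) | ant1:(3,0)->S->(4,0) | ant2:(1,1)->N->(0,1)
  grid max=3 at (4,0)
Step 2: ant0:(0,3)->S->(1,3) | ant1:(4,0)->N->(3,0) | ant2:(0,1)->E->(0,2)
  grid max=2 at (4,0)
Step 3: ant0:(1,3)->N->(0,3) | ant1:(3,0)->S->(4,0) | ant2:(0,2)->E->(0,3)
  grid max=3 at (0,3)
Final grid:
  0 0 0 3
  0 0 0 0
  0 0 0 0
  0 0 0 0
  3 0 0 0
Max pheromone 3 at (0,3)

Answer: (0,3)=3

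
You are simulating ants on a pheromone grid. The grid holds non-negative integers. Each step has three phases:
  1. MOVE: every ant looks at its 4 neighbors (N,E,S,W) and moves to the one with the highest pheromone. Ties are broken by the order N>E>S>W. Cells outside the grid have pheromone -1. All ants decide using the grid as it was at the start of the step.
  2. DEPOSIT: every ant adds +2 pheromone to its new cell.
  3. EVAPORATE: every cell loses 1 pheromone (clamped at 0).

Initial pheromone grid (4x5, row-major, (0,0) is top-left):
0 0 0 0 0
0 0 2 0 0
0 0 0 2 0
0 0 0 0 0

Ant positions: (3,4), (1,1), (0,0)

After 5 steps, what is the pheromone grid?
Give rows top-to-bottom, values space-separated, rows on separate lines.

After step 1: ants at (2,4),(1,2),(0,1)
  0 1 0 0 0
  0 0 3 0 0
  0 0 0 1 1
  0 0 0 0 0
After step 2: ants at (2,3),(0,2),(0,2)
  0 0 3 0 0
  0 0 2 0 0
  0 0 0 2 0
  0 0 0 0 0
After step 3: ants at (1,3),(1,2),(1,2)
  0 0 2 0 0
  0 0 5 1 0
  0 0 0 1 0
  0 0 0 0 0
After step 4: ants at (1,2),(0,2),(0,2)
  0 0 5 0 0
  0 0 6 0 0
  0 0 0 0 0
  0 0 0 0 0
After step 5: ants at (0,2),(1,2),(1,2)
  0 0 6 0 0
  0 0 9 0 0
  0 0 0 0 0
  0 0 0 0 0

0 0 6 0 0
0 0 9 0 0
0 0 0 0 0
0 0 0 0 0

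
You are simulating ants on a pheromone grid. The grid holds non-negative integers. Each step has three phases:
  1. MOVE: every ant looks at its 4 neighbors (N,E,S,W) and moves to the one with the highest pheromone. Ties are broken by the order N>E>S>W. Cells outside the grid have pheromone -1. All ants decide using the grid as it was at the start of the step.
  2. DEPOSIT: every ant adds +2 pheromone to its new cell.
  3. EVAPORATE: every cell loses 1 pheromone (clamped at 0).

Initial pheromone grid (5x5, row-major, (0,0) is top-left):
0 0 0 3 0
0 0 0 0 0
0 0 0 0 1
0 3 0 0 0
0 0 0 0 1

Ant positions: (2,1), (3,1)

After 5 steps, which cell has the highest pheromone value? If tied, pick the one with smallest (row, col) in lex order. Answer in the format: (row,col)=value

Step 1: ant0:(2,1)->S->(3,1) | ant1:(3,1)->N->(2,1)
  grid max=4 at (3,1)
Step 2: ant0:(3,1)->N->(2,1) | ant1:(2,1)->S->(3,1)
  grid max=5 at (3,1)
Step 3: ant0:(2,1)->S->(3,1) | ant1:(3,1)->N->(2,1)
  grid max=6 at (3,1)
Step 4: ant0:(3,1)->N->(2,1) | ant1:(2,1)->S->(3,1)
  grid max=7 at (3,1)
Step 5: ant0:(2,1)->S->(3,1) | ant1:(3,1)->N->(2,1)
  grid max=8 at (3,1)
Final grid:
  0 0 0 0 0
  0 0 0 0 0
  0 5 0 0 0
  0 8 0 0 0
  0 0 0 0 0
Max pheromone 8 at (3,1)

Answer: (3,1)=8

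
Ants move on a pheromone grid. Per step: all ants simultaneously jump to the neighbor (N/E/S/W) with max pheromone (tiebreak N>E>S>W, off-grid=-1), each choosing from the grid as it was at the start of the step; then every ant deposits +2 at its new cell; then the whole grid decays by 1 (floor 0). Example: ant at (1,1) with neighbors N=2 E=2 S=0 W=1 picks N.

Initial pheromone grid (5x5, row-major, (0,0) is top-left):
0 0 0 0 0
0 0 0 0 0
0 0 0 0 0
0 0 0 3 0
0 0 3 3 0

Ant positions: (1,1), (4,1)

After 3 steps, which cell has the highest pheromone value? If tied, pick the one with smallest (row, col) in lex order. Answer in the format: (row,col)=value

Answer: (4,2)=4

Derivation:
Step 1: ant0:(1,1)->N->(0,1) | ant1:(4,1)->E->(4,2)
  grid max=4 at (4,2)
Step 2: ant0:(0,1)->E->(0,2) | ant1:(4,2)->E->(4,3)
  grid max=3 at (4,2)
Step 3: ant0:(0,2)->E->(0,3) | ant1:(4,3)->W->(4,2)
  grid max=4 at (4,2)
Final grid:
  0 0 0 1 0
  0 0 0 0 0
  0 0 0 0 0
  0 0 0 0 0
  0 0 4 2 0
Max pheromone 4 at (4,2)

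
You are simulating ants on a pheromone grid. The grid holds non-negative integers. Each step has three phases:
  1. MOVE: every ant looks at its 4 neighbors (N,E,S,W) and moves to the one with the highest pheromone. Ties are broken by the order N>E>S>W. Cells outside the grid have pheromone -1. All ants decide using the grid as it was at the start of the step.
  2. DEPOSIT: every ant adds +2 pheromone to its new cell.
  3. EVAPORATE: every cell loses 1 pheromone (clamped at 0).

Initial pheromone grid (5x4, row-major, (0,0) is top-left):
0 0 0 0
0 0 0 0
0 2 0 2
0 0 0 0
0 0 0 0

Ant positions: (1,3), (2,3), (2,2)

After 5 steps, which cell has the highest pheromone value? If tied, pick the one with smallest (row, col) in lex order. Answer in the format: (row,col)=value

Answer: (2,3)=13

Derivation:
Step 1: ant0:(1,3)->S->(2,3) | ant1:(2,3)->N->(1,3) | ant2:(2,2)->E->(2,3)
  grid max=5 at (2,3)
Step 2: ant0:(2,3)->N->(1,3) | ant1:(1,3)->S->(2,3) | ant2:(2,3)->N->(1,3)
  grid max=6 at (2,3)
Step 3: ant0:(1,3)->S->(2,3) | ant1:(2,3)->N->(1,3) | ant2:(1,3)->S->(2,3)
  grid max=9 at (2,3)
Step 4: ant0:(2,3)->N->(1,3) | ant1:(1,3)->S->(2,3) | ant2:(2,3)->N->(1,3)
  grid max=10 at (2,3)
Step 5: ant0:(1,3)->S->(2,3) | ant1:(2,3)->N->(1,3) | ant2:(1,3)->S->(2,3)
  grid max=13 at (2,3)
Final grid:
  0 0 0 0
  0 0 0 9
  0 0 0 13
  0 0 0 0
  0 0 0 0
Max pheromone 13 at (2,3)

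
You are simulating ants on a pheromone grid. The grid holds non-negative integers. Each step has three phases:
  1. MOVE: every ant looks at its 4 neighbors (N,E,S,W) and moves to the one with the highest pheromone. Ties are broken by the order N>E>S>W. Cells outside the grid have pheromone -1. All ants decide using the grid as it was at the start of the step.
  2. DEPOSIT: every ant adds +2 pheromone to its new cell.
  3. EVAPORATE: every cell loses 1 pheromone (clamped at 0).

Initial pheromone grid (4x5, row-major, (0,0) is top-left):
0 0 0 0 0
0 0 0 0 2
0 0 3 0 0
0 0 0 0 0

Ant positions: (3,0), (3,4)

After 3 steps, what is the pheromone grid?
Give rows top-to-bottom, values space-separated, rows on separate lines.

After step 1: ants at (2,0),(2,4)
  0 0 0 0 0
  0 0 0 0 1
  1 0 2 0 1
  0 0 0 0 0
After step 2: ants at (1,0),(1,4)
  0 0 0 0 0
  1 0 0 0 2
  0 0 1 0 0
  0 0 0 0 0
After step 3: ants at (0,0),(0,4)
  1 0 0 0 1
  0 0 0 0 1
  0 0 0 0 0
  0 0 0 0 0

1 0 0 0 1
0 0 0 0 1
0 0 0 0 0
0 0 0 0 0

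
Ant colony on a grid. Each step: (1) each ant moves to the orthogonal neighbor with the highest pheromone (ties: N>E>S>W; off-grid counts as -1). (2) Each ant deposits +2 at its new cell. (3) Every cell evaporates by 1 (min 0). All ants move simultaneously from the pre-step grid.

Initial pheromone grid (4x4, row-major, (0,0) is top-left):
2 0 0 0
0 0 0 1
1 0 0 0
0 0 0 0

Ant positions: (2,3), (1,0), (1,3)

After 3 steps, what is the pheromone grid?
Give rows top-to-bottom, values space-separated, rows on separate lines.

After step 1: ants at (1,3),(0,0),(0,3)
  3 0 0 1
  0 0 0 2
  0 0 0 0
  0 0 0 0
After step 2: ants at (0,3),(0,1),(1,3)
  2 1 0 2
  0 0 0 3
  0 0 0 0
  0 0 0 0
After step 3: ants at (1,3),(0,0),(0,3)
  3 0 0 3
  0 0 0 4
  0 0 0 0
  0 0 0 0

3 0 0 3
0 0 0 4
0 0 0 0
0 0 0 0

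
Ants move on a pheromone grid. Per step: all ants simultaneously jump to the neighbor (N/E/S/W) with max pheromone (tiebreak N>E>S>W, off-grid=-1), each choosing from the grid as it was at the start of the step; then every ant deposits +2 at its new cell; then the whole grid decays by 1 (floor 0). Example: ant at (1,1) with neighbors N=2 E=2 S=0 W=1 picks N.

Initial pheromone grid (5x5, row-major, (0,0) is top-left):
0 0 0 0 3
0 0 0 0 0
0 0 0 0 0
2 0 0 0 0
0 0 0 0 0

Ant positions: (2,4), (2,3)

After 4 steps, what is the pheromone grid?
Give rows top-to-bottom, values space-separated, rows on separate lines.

After step 1: ants at (1,4),(1,3)
  0 0 0 0 2
  0 0 0 1 1
  0 0 0 0 0
  1 0 0 0 0
  0 0 0 0 0
After step 2: ants at (0,4),(1,4)
  0 0 0 0 3
  0 0 0 0 2
  0 0 0 0 0
  0 0 0 0 0
  0 0 0 0 0
After step 3: ants at (1,4),(0,4)
  0 0 0 0 4
  0 0 0 0 3
  0 0 0 0 0
  0 0 0 0 0
  0 0 0 0 0
After step 4: ants at (0,4),(1,4)
  0 0 0 0 5
  0 0 0 0 4
  0 0 0 0 0
  0 0 0 0 0
  0 0 0 0 0

0 0 0 0 5
0 0 0 0 4
0 0 0 0 0
0 0 0 0 0
0 0 0 0 0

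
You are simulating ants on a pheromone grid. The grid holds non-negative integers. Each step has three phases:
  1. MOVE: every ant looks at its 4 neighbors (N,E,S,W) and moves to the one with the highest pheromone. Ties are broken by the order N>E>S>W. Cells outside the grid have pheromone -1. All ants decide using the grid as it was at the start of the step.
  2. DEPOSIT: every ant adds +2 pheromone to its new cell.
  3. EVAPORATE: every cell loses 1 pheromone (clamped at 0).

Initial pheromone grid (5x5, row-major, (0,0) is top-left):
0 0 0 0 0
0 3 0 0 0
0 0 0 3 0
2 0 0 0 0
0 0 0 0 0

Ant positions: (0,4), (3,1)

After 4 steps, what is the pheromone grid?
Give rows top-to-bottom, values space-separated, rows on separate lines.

After step 1: ants at (1,4),(3,0)
  0 0 0 0 0
  0 2 0 0 1
  0 0 0 2 0
  3 0 0 0 0
  0 0 0 0 0
After step 2: ants at (0,4),(2,0)
  0 0 0 0 1
  0 1 0 0 0
  1 0 0 1 0
  2 0 0 0 0
  0 0 0 0 0
After step 3: ants at (1,4),(3,0)
  0 0 0 0 0
  0 0 0 0 1
  0 0 0 0 0
  3 0 0 0 0
  0 0 0 0 0
After step 4: ants at (0,4),(2,0)
  0 0 0 0 1
  0 0 0 0 0
  1 0 0 0 0
  2 0 0 0 0
  0 0 0 0 0

0 0 0 0 1
0 0 0 0 0
1 0 0 0 0
2 0 0 0 0
0 0 0 0 0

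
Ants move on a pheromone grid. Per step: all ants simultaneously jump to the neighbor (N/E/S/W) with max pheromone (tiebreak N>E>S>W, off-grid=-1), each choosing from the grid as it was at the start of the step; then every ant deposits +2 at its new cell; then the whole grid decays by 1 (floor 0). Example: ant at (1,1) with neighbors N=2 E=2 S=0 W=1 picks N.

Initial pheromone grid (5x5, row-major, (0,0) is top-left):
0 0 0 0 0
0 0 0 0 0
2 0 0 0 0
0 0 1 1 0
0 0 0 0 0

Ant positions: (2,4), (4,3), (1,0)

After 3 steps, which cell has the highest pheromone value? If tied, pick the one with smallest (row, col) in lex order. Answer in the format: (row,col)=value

Step 1: ant0:(2,4)->N->(1,4) | ant1:(4,3)->N->(3,3) | ant2:(1,0)->S->(2,0)
  grid max=3 at (2,0)
Step 2: ant0:(1,4)->N->(0,4) | ant1:(3,3)->N->(2,3) | ant2:(2,0)->N->(1,0)
  grid max=2 at (2,0)
Step 3: ant0:(0,4)->S->(1,4) | ant1:(2,3)->S->(3,3) | ant2:(1,0)->S->(2,0)
  grid max=3 at (2,0)
Final grid:
  0 0 0 0 0
  0 0 0 0 1
  3 0 0 0 0
  0 0 0 2 0
  0 0 0 0 0
Max pheromone 3 at (2,0)

Answer: (2,0)=3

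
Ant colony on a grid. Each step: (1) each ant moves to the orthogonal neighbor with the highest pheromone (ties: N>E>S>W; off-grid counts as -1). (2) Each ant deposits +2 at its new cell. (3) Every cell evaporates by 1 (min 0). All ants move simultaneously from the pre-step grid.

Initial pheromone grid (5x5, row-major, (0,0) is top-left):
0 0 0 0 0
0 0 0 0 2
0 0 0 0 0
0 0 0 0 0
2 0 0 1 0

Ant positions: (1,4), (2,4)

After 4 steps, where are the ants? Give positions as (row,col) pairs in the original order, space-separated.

Step 1: ant0:(1,4)->N->(0,4) | ant1:(2,4)->N->(1,4)
  grid max=3 at (1,4)
Step 2: ant0:(0,4)->S->(1,4) | ant1:(1,4)->N->(0,4)
  grid max=4 at (1,4)
Step 3: ant0:(1,4)->N->(0,4) | ant1:(0,4)->S->(1,4)
  grid max=5 at (1,4)
Step 4: ant0:(0,4)->S->(1,4) | ant1:(1,4)->N->(0,4)
  grid max=6 at (1,4)

(1,4) (0,4)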